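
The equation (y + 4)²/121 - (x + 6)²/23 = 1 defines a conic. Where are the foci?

(-6, -16) and (-6, 8)

Center (-6, -4). The positive term is the y-term, so the transverse axis is vertical; a² = 121, b² = 23.
c² = a² + b² = 121 + 23 = 144, so c = 12.
Foci lie on the vertical axis through the center: (h, k ± c).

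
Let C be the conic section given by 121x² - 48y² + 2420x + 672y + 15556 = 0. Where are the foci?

121(x² + 20x) -48(y² - 14y) = -15556
Complete the square: 121(x + 10)² -48(y - 7)² = -15556 + 12100 - 2352 = -5808
Divide through by -5808 to get (y - 7)²/121 - (x + 10)²/48 = 1.
Hyperbola, center (-10, 7), transverse axis vertical; a² = 121, b² = 48.
c² = a² + b² = 121 + 48 = 169, so c = 13.
Foci lie on the vertical axis through the center: (h, k ± c).

(-10, -6) and (-10, 20)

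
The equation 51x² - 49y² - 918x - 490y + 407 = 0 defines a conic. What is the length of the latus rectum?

102/7

51(x² - 18x) -49(y² + 10y) = -407
51(x - 9)² -49(y + 5)² = -407 + 4131 - 1225 = 2499
Divide by 2499: (x - 9)²/49 - (y + 5)²/51 = 1
Hyperbola, center (9, -5), transverse axis horizontal; a² = 49, b² = 51.
Latus rectum length = 2b²/a = 2·51/7 = 102/7.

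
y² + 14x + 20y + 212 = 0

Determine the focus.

(-23/2, -10)

Only y is squared. Complete the square in y: (y + 10)² = -14(x + 8).
Vertex (-8, -10); 4p = -14 so p = -7/2. Opens left.
Focus is p units from the vertex along the axis: (h + p, k).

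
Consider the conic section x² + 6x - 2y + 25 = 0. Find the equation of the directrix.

Only x is squared. Complete the square in x: (x + 3)² = 2(y - 8).
Vertex (-3, 8); 4p = 2 so p = 1/2. Opens up.
Directrix is the horizontal line y = k − p = 8 − (1/2) = 15/2.

y = 15/2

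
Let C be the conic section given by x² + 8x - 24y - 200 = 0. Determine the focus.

Only x is squared. Complete the square in x: (x + 4)² = 24(y + 9).
Vertex (-4, -9); 4p = 24 so p = 6. Opens up.
Focus is p units from the vertex along the axis: (h, k + p).

(-4, -3)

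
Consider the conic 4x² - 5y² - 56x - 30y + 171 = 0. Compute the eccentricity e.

e = 3/2

Group the x- and y-terms: 4(x² - 14x) -5(y² + 6y) = -171
4(x - 7)² -5(y + 3)² = -171 + 196 - 45 = -20
Dividing both sides by -20: (y + 3)²/4 - (x - 7)²/5 = 1
Hyperbola, center (7, -3), transverse axis vertical; a² = 4, b² = 5.
c² = a² + b² = 9, so c = 3.
e = c/a = 3/2.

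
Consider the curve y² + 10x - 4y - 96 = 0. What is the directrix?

Only y is squared. Complete the square in y: (y - 2)² = -10(x - 10).
Vertex (10, 2); 4p = -10 so p = -5/2. Opens left.
Directrix is the vertical line x = h − p = 10 − (-5/2) = 25/2.

x = 25/2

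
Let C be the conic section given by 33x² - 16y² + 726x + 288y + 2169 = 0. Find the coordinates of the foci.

(-18, 9) and (-4, 9)

33(x² + 22x) -16(y² - 18y) = -2169
Complete the square in x and y: 33(x + 11)² -16(y - 9)² = -2169 + 3993 - 1296 = 528
Divide through by 528 to get (x + 11)²/16 - (y - 9)²/33 = 1.
Hyperbola, center (-11, 9), transverse axis horizontal; a² = 16, b² = 33.
c² = a² + b² = 16 + 33 = 49, so c = 7.
Foci lie on the horizontal axis through the center: (h ± c, k).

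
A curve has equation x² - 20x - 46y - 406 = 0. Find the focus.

Only x is squared. Complete the square in x: (x - 10)² = 46(y + 11).
Vertex (10, -11); 4p = 46 so p = 23/2. Opens up.
Focus is p units from the vertex along the axis: (h, k + p).

(10, 1/2)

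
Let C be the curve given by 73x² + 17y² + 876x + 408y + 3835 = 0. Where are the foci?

(-6, -12 - 2√14) and (-6, -12 + 2√14)

73(x² + 12x) + 17(y² + 24y) = -3835
73(x + 6)² + 17(y + 12)² = -3835 + 2628 + 2448 = 1241
Dividing both sides by 1241: (x + 6)²/17 + (y + 12)²/73 = 1
Ellipse, center (-6, -12), major axis vertical; a² = 73, b² = 17.
c² = a² - b² = 73 - 17 = 56, so c = 2√14.
Foci lie on the vertical axis through the center: (h, k ± c).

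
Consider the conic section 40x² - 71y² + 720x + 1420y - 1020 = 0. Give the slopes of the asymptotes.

2√710/71 and -2√710/71

Rearranging, 40(x² + 18x) -71(y² - 20y) = 1020.
Completing the square gives 40(x + 9)² -71(y - 10)² = 1020 + 3240 - 7100 = -2840.
Divide by -2840: (y - 10)²/40 - (x + 9)²/71 = 1
Hyperbola, center (-9, 10), transverse axis vertical; a² = 40, b² = 71.
For a vertical hyperbola the asymptotes have slope ±a/b.
Here that is ±2√10/√71 = ±2√710/71.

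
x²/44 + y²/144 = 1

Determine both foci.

Center (0, 0). The larger denominator 144 sits under the y-term, so the major axis is vertical; a² = 144, b² = 44.
c² = a² - b² = 144 - 44 = 100, so c = 10.
Foci lie on the vertical axis through the center: (h, k ± c).

(0, -10) and (0, 10)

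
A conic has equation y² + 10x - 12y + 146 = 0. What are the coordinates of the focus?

Only y is squared. Complete the square in y: (y - 6)² = -10(x + 11).
Vertex (-11, 6); 4p = -10 so p = -5/2. Opens left.
Focus is p units from the vertex along the axis: (h + p, k).

(-27/2, 6)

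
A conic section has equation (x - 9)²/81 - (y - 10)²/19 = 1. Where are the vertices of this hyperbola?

Center (9, 10). The positive term is the x-term, so the transverse axis is horizontal; a² = 81, b² = 19.
a = 9. Vertices at (h ± a, k).

(0, 10) and (18, 10)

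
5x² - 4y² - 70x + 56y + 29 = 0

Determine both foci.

(4, 7) and (10, 7)

5(x² - 14x) -4(y² - 14y) = -29
5(x - 7)² -4(y - 7)² = -29 + 245 - 196 = 20
Dividing both sides by 20: (x - 7)²/4 - (y - 7)²/5 = 1
Hyperbola, center (7, 7), transverse axis horizontal; a² = 4, b² = 5.
c² = a² + b² = 4 + 5 = 9, so c = 3.
Foci lie on the horizontal axis through the center: (h ± c, k).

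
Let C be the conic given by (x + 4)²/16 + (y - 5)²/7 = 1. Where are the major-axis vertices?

(-8, 5) and (0, 5)

Center (-4, 5). The larger denominator 16 sits under the x-term, so the major axis is horizontal; a² = 16, b² = 7.
a = 4. Vertices at (h ± a, k).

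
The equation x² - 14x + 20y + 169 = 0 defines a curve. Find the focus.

(7, -11)

Only x is squared. Complete the square in x: (x - 7)² = -20(y + 6).
Vertex (7, -6); 4p = -20 so p = -5. Opens down.
Focus is p units from the vertex along the axis: (h, k + p).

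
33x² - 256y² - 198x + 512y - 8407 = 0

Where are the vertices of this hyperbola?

(-13, 1) and (19, 1)

33(x² - 6x) -256(y² - 2y) = 8407
Complete the square: 33(x - 3)² -256(y - 1)² = 8407 + 297 - 256 = 8448
Divide by 8448: (x - 3)²/256 - (y - 1)²/33 = 1
Hyperbola, center (3, 1), transverse axis horizontal; a² = 256, b² = 33.
a = 16. Vertices at (h ± a, k).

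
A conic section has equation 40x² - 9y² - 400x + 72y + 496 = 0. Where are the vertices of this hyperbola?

Collect terms: 40(x² - 10x) -9(y² - 8y) = -496
Completing the square gives 40(x - 5)² -9(y - 4)² = -496 + 1000 - 144 = 360.
Dividing both sides by 360: (x - 5)²/9 - (y - 4)²/40 = 1
Hyperbola, center (5, 4), transverse axis horizontal; a² = 9, b² = 40.
a = 3. Vertices at (h ± a, k).

(2, 4) and (8, 4)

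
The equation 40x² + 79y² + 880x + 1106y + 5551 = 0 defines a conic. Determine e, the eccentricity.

e = √3081/79

Collect terms: 40(x² + 22x) + 79(y² + 14y) = -5551
Complete the square: 40(x + 11)² + 79(y + 7)² = -5551 + 4840 + 3871 = 3160
Dividing both sides by 3160: (x + 11)²/79 + (y + 7)²/40 = 1
Ellipse, center (-11, -7), major axis horizontal; a² = 79, b² = 40.
c² = a² - b² = 39, so c = √39.
e = c/a = √39/√79 = √3081/79.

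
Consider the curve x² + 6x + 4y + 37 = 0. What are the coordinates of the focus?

Only x is squared. Complete the square in x: (x + 3)² = -4(y + 7).
Vertex (-3, -7); 4p = -4 so p = -1. Opens down.
Focus is p units from the vertex along the axis: (h, k + p).

(-3, -8)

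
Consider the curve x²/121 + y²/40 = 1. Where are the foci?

Center (0, 0). The larger denominator 121 sits under the x-term, so the major axis is horizontal; a² = 121, b² = 40.
c² = a² - b² = 121 - 40 = 81, so c = 9.
Foci lie on the horizontal axis through the center: (h ± c, k).

(-9, 0) and (9, 0)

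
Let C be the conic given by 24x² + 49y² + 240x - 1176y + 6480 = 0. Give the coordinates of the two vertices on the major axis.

Group the x- and y-terms: 24(x² + 10x) + 49(y² - 24y) = -6480
Complete the square in x and y: 24(x + 5)² + 49(y - 12)² = -6480 + 600 + 7056 = 1176
Divide through by 1176 to get (x + 5)²/49 + (y - 12)²/24 = 1.
Ellipse, center (-5, 12), major axis horizontal; a² = 49, b² = 24.
a = 7. Vertices at (h ± a, k).

(-12, 12) and (2, 12)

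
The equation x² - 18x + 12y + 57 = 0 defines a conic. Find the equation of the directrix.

y = 5

Only x is squared. Complete the square in x: (x - 9)² = -12(y - 2).
Vertex (9, 2); 4p = -12 so p = -3. Opens down.
Directrix is the horizontal line y = k − p = 2 − (-3) = 5.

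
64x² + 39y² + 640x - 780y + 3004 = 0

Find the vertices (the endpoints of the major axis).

Group the x- and y-terms: 64(x² + 10x) + 39(y² - 20y) = -3004
Complete the square in x and y: 64(x + 5)² + 39(y - 10)² = -3004 + 1600 + 3900 = 2496
Divide through by 2496 to get (x + 5)²/39 + (y - 10)²/64 = 1.
Ellipse, center (-5, 10), major axis vertical; a² = 64, b² = 39.
a = 8. Vertices at (h, k ± a).

(-5, 2) and (-5, 18)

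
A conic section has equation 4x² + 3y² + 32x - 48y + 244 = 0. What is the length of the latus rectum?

Group the x- and y-terms: 4(x² + 8x) + 3(y² - 16y) = -244
Completing the square gives 4(x + 4)² + 3(y - 8)² = -244 + 64 + 192 = 12.
Divide by 12: (x + 4)²/3 + (y - 8)²/4 = 1
Ellipse, center (-4, 8), major axis vertical; a² = 4, b² = 3.
Latus rectum length = 2b²/a = 2·3/2 = 3.

3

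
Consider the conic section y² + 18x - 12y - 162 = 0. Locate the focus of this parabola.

(13/2, 6)

Only y is squared. Complete the square in y: (y - 6)² = -18(x - 11).
Vertex (11, 6); 4p = -18 so p = -9/2. Opens left.
Focus is p units from the vertex along the axis: (h + p, k).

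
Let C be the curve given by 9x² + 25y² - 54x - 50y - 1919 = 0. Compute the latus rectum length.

54/5

Rearranging, 9(x² - 6x) + 25(y² - 2y) = 1919.
Completing the square gives 9(x - 3)² + 25(y - 1)² = 1919 + 81 + 25 = 2025.
Divide by 2025: (x - 3)²/225 + (y - 1)²/81 = 1
Ellipse, center (3, 1), major axis horizontal; a² = 225, b² = 81.
Latus rectum length = 2b²/a = 2·81/15 = 54/5.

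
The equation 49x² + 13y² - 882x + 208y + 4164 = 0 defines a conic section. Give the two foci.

49(x² - 18x) + 13(y² + 16y) = -4164
Complete the square in x and y: 49(x - 9)² + 13(y + 8)² = -4164 + 3969 + 832 = 637
Divide by 637: (x - 9)²/13 + (y + 8)²/49 = 1
Ellipse, center (9, -8), major axis vertical; a² = 49, b² = 13.
c² = a² - b² = 49 - 13 = 36, so c = 6.
Foci lie on the vertical axis through the center: (h, k ± c).

(9, -14) and (9, -2)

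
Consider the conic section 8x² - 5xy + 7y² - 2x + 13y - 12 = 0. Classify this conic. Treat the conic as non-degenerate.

A = 8, B = -5, C = 7.
Discriminant B² − 4AC = (-5)² − 4·8·7 = -199.
B² − 4AC < 0 ⇒ ellipse.

ellipse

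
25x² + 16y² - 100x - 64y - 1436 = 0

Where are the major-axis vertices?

Rearranging, 25(x² - 4x) + 16(y² - 4y) = 1436.
25(x - 2)² + 16(y - 2)² = 1436 + 100 + 64 = 1600
Divide through by 1600 to get (x - 2)²/64 + (y - 2)²/100 = 1.
Ellipse, center (2, 2), major axis vertical; a² = 100, b² = 64.
a = 10. Vertices at (h, k ± a).

(2, -8) and (2, 12)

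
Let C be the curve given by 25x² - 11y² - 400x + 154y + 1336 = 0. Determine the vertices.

(8, 2) and (8, 12)

25(x² - 16x) -11(y² - 14y) = -1336
Completing the square gives 25(x - 8)² -11(y - 7)² = -1336 + 1600 - 539 = -275.
Divide by -275: (y - 7)²/25 - (x - 8)²/11 = 1
Hyperbola, center (8, 7), transverse axis vertical; a² = 25, b² = 11.
a = 5. Vertices at (h, k ± a).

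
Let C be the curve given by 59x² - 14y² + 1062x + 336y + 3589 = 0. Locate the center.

Group the x- and y-terms: 59(x² + 18x) -14(y² - 24y) = -3589
Complete the square in x and y: 59(x + 9)² -14(y - 12)² = -3589 + 4779 - 2016 = -826
Divide by -826: (y - 12)²/59 - (x + 9)²/14 = 1
Hyperbola with center (-9, 12).

(-9, 12)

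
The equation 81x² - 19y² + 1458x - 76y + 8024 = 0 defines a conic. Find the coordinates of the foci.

(-9, -12) and (-9, 8)

Group: 81(x² + 18x) -19(y² + 4y) = -8024
Completing the square gives 81(x + 9)² -19(y + 2)² = -8024 + 6561 - 76 = -1539.
Dividing both sides by -1539: (y + 2)²/81 - (x + 9)²/19 = 1
Hyperbola, center (-9, -2), transverse axis vertical; a² = 81, b² = 19.
c² = a² + b² = 81 + 19 = 100, so c = 10.
Foci lie on the vertical axis through the center: (h, k ± c).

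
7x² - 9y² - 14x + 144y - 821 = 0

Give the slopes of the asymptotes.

√7/3 and -√7/3

Group the x- and y-terms: 7(x² - 2x) -9(y² - 16y) = 821
Completing the square gives 7(x - 1)² -9(y - 8)² = 821 + 7 - 576 = 252.
Dividing both sides by 252: (x - 1)²/36 - (y - 8)²/28 = 1
Hyperbola, center (1, 8), transverse axis horizontal; a² = 36, b² = 28.
For a horizontal hyperbola the asymptotes have slope ±b/a.
Here that is ±2√7/6 = ±√7/3.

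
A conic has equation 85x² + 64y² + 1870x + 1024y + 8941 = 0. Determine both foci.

(-11, -8 - √21) and (-11, -8 + √21)

Group: 85(x² + 22x) + 64(y² + 16y) = -8941
Completing the square gives 85(x + 11)² + 64(y + 8)² = -8941 + 10285 + 4096 = 5440.
Divide through by 5440 to get (x + 11)²/64 + (y + 8)²/85 = 1.
Ellipse, center (-11, -8), major axis vertical; a² = 85, b² = 64.
c² = a² - b² = 85 - 64 = 21, so c = √21.
Foci lie on the vertical axis through the center: (h, k ± c).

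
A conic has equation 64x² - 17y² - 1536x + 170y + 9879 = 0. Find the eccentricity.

e = 9/8

64(x² - 24x) -17(y² - 10y) = -9879
Completing the square gives 64(x - 12)² -17(y - 5)² = -9879 + 9216 - 425 = -1088.
Divide through by -1088 to get (y - 5)²/64 - (x - 12)²/17 = 1.
Hyperbola, center (12, 5), transverse axis vertical; a² = 64, b² = 17.
c² = a² + b² = 81, so c = 9.
e = c/a = 9/8.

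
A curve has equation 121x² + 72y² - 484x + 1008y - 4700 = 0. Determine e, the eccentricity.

e = 7/11

Group: 121(x² - 4x) + 72(y² + 14y) = 4700
Complete the square in x and y: 121(x - 2)² + 72(y + 7)² = 4700 + 484 + 3528 = 8712
Divide through by 8712 to get (x - 2)²/72 + (y + 7)²/121 = 1.
Ellipse, center (2, -7), major axis vertical; a² = 121, b² = 72.
c² = a² - b² = 49, so c = 7.
e = c/a = 7/11.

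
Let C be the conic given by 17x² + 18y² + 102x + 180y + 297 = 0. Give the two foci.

(-4, -5) and (-2, -5)

17(x² + 6x) + 18(y² + 10y) = -297
Complete the square: 17(x + 3)² + 18(y + 5)² = -297 + 153 + 450 = 306
Dividing both sides by 306: (x + 3)²/18 + (y + 5)²/17 = 1
Ellipse, center (-3, -5), major axis horizontal; a² = 18, b² = 17.
c² = a² - b² = 18 - 17 = 1, so c = 1.
Foci lie on the horizontal axis through the center: (h ± c, k).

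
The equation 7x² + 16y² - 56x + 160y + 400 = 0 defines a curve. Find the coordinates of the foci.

(1, -5) and (7, -5)

Rearranging, 7(x² - 8x) + 16(y² + 10y) = -400.
7(x - 4)² + 16(y + 5)² = -400 + 112 + 400 = 112
Divide by 112: (x - 4)²/16 + (y + 5)²/7 = 1
Ellipse, center (4, -5), major axis horizontal; a² = 16, b² = 7.
c² = a² - b² = 16 - 7 = 9, so c = 3.
Foci lie on the horizontal axis through the center: (h ± c, k).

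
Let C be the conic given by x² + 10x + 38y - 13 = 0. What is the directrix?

Only x is squared. Complete the square in x: (x + 5)² = -38(y - 1).
Vertex (-5, 1); 4p = -38 so p = -19/2. Opens down.
Directrix is the horizontal line y = k − p = 1 − (-19/2) = 21/2.

y = 21/2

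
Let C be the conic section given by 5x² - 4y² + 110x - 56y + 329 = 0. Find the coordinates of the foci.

(-17, -7) and (-5, -7)

Rearranging, 5(x² + 22x) -4(y² + 14y) = -329.
Complete the square: 5(x + 11)² -4(y + 7)² = -329 + 605 - 196 = 80
Dividing both sides by 80: (x + 11)²/16 - (y + 7)²/20 = 1
Hyperbola, center (-11, -7), transverse axis horizontal; a² = 16, b² = 20.
c² = a² + b² = 16 + 20 = 36, so c = 6.
Foci lie on the horizontal axis through the center: (h ± c, k).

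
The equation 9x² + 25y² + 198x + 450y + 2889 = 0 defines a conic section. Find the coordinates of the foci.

(-15, -9) and (-7, -9)

Collect terms: 9(x² + 22x) + 25(y² + 18y) = -2889
Completing the square gives 9(x + 11)² + 25(y + 9)² = -2889 + 1089 + 2025 = 225.
Dividing both sides by 225: (x + 11)²/25 + (y + 9)²/9 = 1
Ellipse, center (-11, -9), major axis horizontal; a² = 25, b² = 9.
c² = a² - b² = 25 - 9 = 16, so c = 4.
Foci lie on the horizontal axis through the center: (h ± c, k).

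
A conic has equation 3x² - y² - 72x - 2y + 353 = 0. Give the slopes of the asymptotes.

√3 and -√3

3(x² - 24x) -(y² + 2y) = -353
Complete the square in x and y: 3(x - 12)² -(y + 1)² = -353 + 432 - 1 = 78
Divide by 78: (x - 12)²/26 - (y + 1)²/78 = 1
Hyperbola, center (12, -1), transverse axis horizontal; a² = 26, b² = 78.
For a horizontal hyperbola the asymptotes have slope ±b/a.
Here that is ±√78/√26 = ±√3.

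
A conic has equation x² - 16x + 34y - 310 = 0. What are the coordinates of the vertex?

(8, 11)

Only x is squared. Complete the square in x: (x - 8)² = -34(y - 11).
Vertex (8, 11); 4p = -34 so p = -17/2. Opens down.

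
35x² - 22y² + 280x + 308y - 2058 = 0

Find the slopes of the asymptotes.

√770/22 and -√770/22

Rearranging, 35(x² + 8x) -22(y² - 14y) = 2058.
Completing the square gives 35(x + 4)² -22(y - 7)² = 2058 + 560 - 1078 = 1540.
Dividing both sides by 1540: (x + 4)²/44 - (y - 7)²/70 = 1
Hyperbola, center (-4, 7), transverse axis horizontal; a² = 44, b² = 70.
For a horizontal hyperbola the asymptotes have slope ±b/a.
Here that is ±√70/2√11 = ±√770/22.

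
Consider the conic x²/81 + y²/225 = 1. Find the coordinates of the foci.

(0, -12) and (0, 12)

Center (0, 0). The larger denominator 225 sits under the y-term, so the major axis is vertical; a² = 225, b² = 81.
c² = a² - b² = 225 - 81 = 144, so c = 12.
Foci lie on the vertical axis through the center: (h, k ± c).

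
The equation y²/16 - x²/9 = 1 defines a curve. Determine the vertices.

Center (0, 0). The positive term is the y-term, so the transverse axis is vertical; a² = 16, b² = 9.
a = 4. Vertices at (h, k ± a).

(0, -4) and (0, 4)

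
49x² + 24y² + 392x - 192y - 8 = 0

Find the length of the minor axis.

Collect terms: 49(x² + 8x) + 24(y² - 8y) = 8
Complete the square in x and y: 49(x + 4)² + 24(y - 4)² = 8 + 784 + 384 = 1176
Divide by 1176: (x + 4)²/24 + (y - 4)²/49 = 1
Ellipse, center (-4, 4), major axis vertical; a² = 49, b² = 24.
b² = 24 so b = 2√6; the minor axis has length 2b = 4√6.

4√6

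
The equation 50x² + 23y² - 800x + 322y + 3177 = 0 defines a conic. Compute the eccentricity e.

50(x² - 16x) + 23(y² + 14y) = -3177
Complete the square in x and y: 50(x - 8)² + 23(y + 7)² = -3177 + 3200 + 1127 = 1150
Divide by 1150: (x - 8)²/23 + (y + 7)²/50 = 1
Ellipse, center (8, -7), major axis vertical; a² = 50, b² = 23.
c² = a² - b² = 27, so c = 3√3.
e = c/a = 3√3/5√2 = 3√6/10.

e = 3√6/10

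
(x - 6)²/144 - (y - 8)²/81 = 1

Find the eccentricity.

Center (6, 8). The positive term is the x-term, so the transverse axis is horizontal; a² = 144, b² = 81.
c² = a² + b² = 225, so c = 15.
e = c/a = 15/12 = 5/4.

e = 5/4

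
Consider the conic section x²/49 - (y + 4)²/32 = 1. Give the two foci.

(-9, -4) and (9, -4)

Center (0, -4). The positive term is the x-term, so the transverse axis is horizontal; a² = 49, b² = 32.
c² = a² + b² = 49 + 32 = 81, so c = 9.
Foci lie on the horizontal axis through the center: (h ± c, k).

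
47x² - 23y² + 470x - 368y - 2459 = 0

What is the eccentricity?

Group: 47(x² + 10x) -23(y² + 16y) = 2459
Complete the square: 47(x + 5)² -23(y + 8)² = 2459 + 1175 - 1472 = 2162
Divide by 2162: (x + 5)²/46 - (y + 8)²/94 = 1
Hyperbola, center (-5, -8), transverse axis horizontal; a² = 46, b² = 94.
c² = a² + b² = 140, so c = 2√35.
e = c/a = 2√35/√46 = √1610/23.

e = √1610/23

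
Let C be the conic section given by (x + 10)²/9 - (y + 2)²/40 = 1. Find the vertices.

(-13, -2) and (-7, -2)

Center (-10, -2). The positive term is the x-term, so the transverse axis is horizontal; a² = 9, b² = 40.
a = 3. Vertices at (h ± a, k).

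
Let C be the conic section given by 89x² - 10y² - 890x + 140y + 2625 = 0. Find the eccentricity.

e = 3√979/89

Group the x- and y-terms: 89(x² - 10x) -10(y² - 14y) = -2625
89(x - 5)² -10(y - 7)² = -2625 + 2225 - 490 = -890
Dividing both sides by -890: (y - 7)²/89 - (x - 5)²/10 = 1
Hyperbola, center (5, 7), transverse axis vertical; a² = 89, b² = 10.
c² = a² + b² = 99, so c = 3√11.
e = c/a = 3√11/√89 = 3√979/89.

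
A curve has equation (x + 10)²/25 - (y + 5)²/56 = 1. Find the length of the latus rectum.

112/5

Center (-10, -5). The positive term is the x-term, so the transverse axis is horizontal; a² = 25, b² = 56.
Latus rectum length = 2b²/a = 2·56/5 = 112/5.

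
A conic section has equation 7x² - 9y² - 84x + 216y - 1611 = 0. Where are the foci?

(-6, 12) and (18, 12)

7(x² - 12x) -9(y² - 24y) = 1611
Complete the square: 7(x - 6)² -9(y - 12)² = 1611 + 252 - 1296 = 567
Divide through by 567 to get (x - 6)²/81 - (y - 12)²/63 = 1.
Hyperbola, center (6, 12), transverse axis horizontal; a² = 81, b² = 63.
c² = a² + b² = 81 + 63 = 144, so c = 12.
Foci lie on the horizontal axis through the center: (h ± c, k).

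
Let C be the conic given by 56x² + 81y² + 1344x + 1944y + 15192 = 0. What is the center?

(-12, -12)

Rearranging, 56(x² + 24x) + 81(y² + 24y) = -15192.
56(x + 12)² + 81(y + 12)² = -15192 + 8064 + 11664 = 4536
Divide by 4536: (x + 12)²/81 + (y + 12)²/56 = 1
Ellipse with center (-12, -12).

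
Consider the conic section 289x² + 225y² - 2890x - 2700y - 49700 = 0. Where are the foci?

Collect terms: 289(x² - 10x) + 225(y² - 12y) = 49700
Complete the square in x and y: 289(x - 5)² + 225(y - 6)² = 49700 + 7225 + 8100 = 65025
Dividing both sides by 65025: (x - 5)²/225 + (y - 6)²/289 = 1
Ellipse, center (5, 6), major axis vertical; a² = 289, b² = 225.
c² = a² - b² = 289 - 225 = 64, so c = 8.
Foci lie on the vertical axis through the center: (h, k ± c).

(5, -2) and (5, 14)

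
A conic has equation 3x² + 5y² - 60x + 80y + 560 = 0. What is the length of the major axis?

Rearranging, 3(x² - 20x) + 5(y² + 16y) = -560.
Completing the square gives 3(x - 10)² + 5(y + 8)² = -560 + 300 + 320 = 60.
Divide through by 60 to get (x - 10)²/20 + (y + 8)²/12 = 1.
Ellipse, center (10, -8), major axis horizontal; a² = 20, b² = 12.
a² = 20 so a = 2√5; the major axis has length 2a = 4√5.

4√5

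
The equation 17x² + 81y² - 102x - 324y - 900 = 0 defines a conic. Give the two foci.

(-5, 2) and (11, 2)

Group the x- and y-terms: 17(x² - 6x) + 81(y² - 4y) = 900
Complete the square in x and y: 17(x - 3)² + 81(y - 2)² = 900 + 153 + 324 = 1377
Dividing both sides by 1377: (x - 3)²/81 + (y - 2)²/17 = 1
Ellipse, center (3, 2), major axis horizontal; a² = 81, b² = 17.
c² = a² - b² = 81 - 17 = 64, so c = 8.
Foci lie on the horizontal axis through the center: (h ± c, k).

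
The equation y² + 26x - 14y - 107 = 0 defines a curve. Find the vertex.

(6, 7)

Only y is squared. Complete the square in y: (y - 7)² = -26(x - 6).
Vertex (6, 7); 4p = -26 so p = -13/2. Opens left.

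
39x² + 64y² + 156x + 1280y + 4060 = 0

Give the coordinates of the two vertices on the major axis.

(-10, -10) and (6, -10)

Group the x- and y-terms: 39(x² + 4x) + 64(y² + 20y) = -4060
Complete the square in x and y: 39(x + 2)² + 64(y + 10)² = -4060 + 156 + 6400 = 2496
Divide through by 2496 to get (x + 2)²/64 + (y + 10)²/39 = 1.
Ellipse, center (-2, -10), major axis horizontal; a² = 64, b² = 39.
a = 8. Vertices at (h ± a, k).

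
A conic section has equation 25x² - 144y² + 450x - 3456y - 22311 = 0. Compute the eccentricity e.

e = 13/12

25(x² + 18x) -144(y² + 24y) = 22311
Completing the square gives 25(x + 9)² -144(y + 12)² = 22311 + 2025 - 20736 = 3600.
Dividing both sides by 3600: (x + 9)²/144 - (y + 12)²/25 = 1
Hyperbola, center (-9, -12), transverse axis horizontal; a² = 144, b² = 25.
c² = a² + b² = 169, so c = 13.
e = c/a = 13/12.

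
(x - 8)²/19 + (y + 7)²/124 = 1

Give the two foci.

Center (8, -7). The larger denominator 124 sits under the y-term, so the major axis is vertical; a² = 124, b² = 19.
c² = a² - b² = 124 - 19 = 105, so c = √105.
Foci lie on the vertical axis through the center: (h, k ± c).

(8, -7 - √105) and (8, -7 + √105)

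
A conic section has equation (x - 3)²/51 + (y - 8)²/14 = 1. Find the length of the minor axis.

2√14

Center (3, 8). The larger denominator 51 sits under the x-term, so the major axis is horizontal; a² = 51, b² = 14.
b² = 14 so b = √14; the minor axis has length 2b = 2√14.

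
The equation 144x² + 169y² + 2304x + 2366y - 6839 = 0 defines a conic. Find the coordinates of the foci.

(-13, -7) and (-3, -7)

Rearranging, 144(x² + 16x) + 169(y² + 14y) = 6839.
Complete the square: 144(x + 8)² + 169(y + 7)² = 6839 + 9216 + 8281 = 24336
Divide by 24336: (x + 8)²/169 + (y + 7)²/144 = 1
Ellipse, center (-8, -7), major axis horizontal; a² = 169, b² = 144.
c² = a² - b² = 169 - 144 = 25, so c = 5.
Foci lie on the horizontal axis through the center: (h ± c, k).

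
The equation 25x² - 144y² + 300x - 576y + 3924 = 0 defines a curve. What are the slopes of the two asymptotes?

Group the x- and y-terms: 25(x² + 12x) -144(y² + 4y) = -3924
Complete the square in x and y: 25(x + 6)² -144(y + 2)² = -3924 + 900 - 576 = -3600
Divide by -3600: (y + 2)²/25 - (x + 6)²/144 = 1
Hyperbola, center (-6, -2), transverse axis vertical; a² = 25, b² = 144.
For a vertical hyperbola the asymptotes have slope ±a/b.
Here that is ±5/12.

5/12 and -5/12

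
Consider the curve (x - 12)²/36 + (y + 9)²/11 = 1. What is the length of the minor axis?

2√11

Center (12, -9). The larger denominator 36 sits under the x-term, so the major axis is horizontal; a² = 36, b² = 11.
b² = 11 so b = √11; the minor axis has length 2b = 2√11.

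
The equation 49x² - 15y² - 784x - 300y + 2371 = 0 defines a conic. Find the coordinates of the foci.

Rearranging, 49(x² - 16x) -15(y² + 20y) = -2371.
49(x - 8)² -15(y + 10)² = -2371 + 3136 - 1500 = -735
Dividing both sides by -735: (y + 10)²/49 - (x - 8)²/15 = 1
Hyperbola, center (8, -10), transverse axis vertical; a² = 49, b² = 15.
c² = a² + b² = 49 + 15 = 64, so c = 8.
Foci lie on the vertical axis through the center: (h, k ± c).

(8, -18) and (8, -2)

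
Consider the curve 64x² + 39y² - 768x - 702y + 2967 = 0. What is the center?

(6, 9)

Rearranging, 64(x² - 12x) + 39(y² - 18y) = -2967.
Complete the square: 64(x - 6)² + 39(y - 9)² = -2967 + 2304 + 3159 = 2496
Dividing both sides by 2496: (x - 6)²/39 + (y - 9)²/64 = 1
Ellipse with center (6, 9).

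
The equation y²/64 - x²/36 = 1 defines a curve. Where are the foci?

(0, -10) and (0, 10)

Center (0, 0). The positive term is the y-term, so the transverse axis is vertical; a² = 64, b² = 36.
c² = a² + b² = 64 + 36 = 100, so c = 10.
Foci lie on the vertical axis through the center: (h, k ± c).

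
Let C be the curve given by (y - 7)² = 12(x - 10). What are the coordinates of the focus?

(13, 7)

Vertex (10, 7); 4p = 12 so p = 3. Opens right.
Focus is p units from the vertex along the axis: (h + p, k).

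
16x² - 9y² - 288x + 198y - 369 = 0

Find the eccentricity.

Rearranging, 16(x² - 18x) -9(y² - 22y) = 369.
Completing the square gives 16(x - 9)² -9(y - 11)² = 369 + 1296 - 1089 = 576.
Dividing both sides by 576: (x - 9)²/36 - (y - 11)²/64 = 1
Hyperbola, center (9, 11), transverse axis horizontal; a² = 36, b² = 64.
c² = a² + b² = 100, so c = 10.
e = c/a = 10/6 = 5/3.

e = 5/3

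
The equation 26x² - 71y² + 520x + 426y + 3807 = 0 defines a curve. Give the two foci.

26(x² + 20x) -71(y² - 6y) = -3807
26(x + 10)² -71(y - 3)² = -3807 + 2600 - 639 = -1846
Dividing both sides by -1846: (y - 3)²/26 - (x + 10)²/71 = 1
Hyperbola, center (-10, 3), transverse axis vertical; a² = 26, b² = 71.
c² = a² + b² = 26 + 71 = 97, so c = √97.
Foci lie on the vertical axis through the center: (h, k ± c).

(-10, 3 - √97) and (-10, 3 + √97)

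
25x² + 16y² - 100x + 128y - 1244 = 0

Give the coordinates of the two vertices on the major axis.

25(x² - 4x) + 16(y² + 8y) = 1244
25(x - 2)² + 16(y + 4)² = 1244 + 100 + 256 = 1600
Divide by 1600: (x - 2)²/64 + (y + 4)²/100 = 1
Ellipse, center (2, -4), major axis vertical; a² = 100, b² = 64.
a = 10. Vertices at (h, k ± a).

(2, -14) and (2, 6)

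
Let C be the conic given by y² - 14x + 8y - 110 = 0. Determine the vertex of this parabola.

(-9, -4)

Only y is squared. Complete the square in y: (y + 4)² = 14(x + 9).
Vertex (-9, -4); 4p = 14 so p = 7/2. Opens right.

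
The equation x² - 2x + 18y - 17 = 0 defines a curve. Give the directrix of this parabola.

Only x is squared. Complete the square in x: (x - 1)² = -18(y - 1).
Vertex (1, 1); 4p = -18 so p = -9/2. Opens down.
Directrix is the horizontal line y = k − p = 1 − (-9/2) = 11/2.

y = 11/2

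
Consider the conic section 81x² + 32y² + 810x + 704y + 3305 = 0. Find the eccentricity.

Group the x- and y-terms: 81(x² + 10x) + 32(y² + 22y) = -3305
Completing the square gives 81(x + 5)² + 32(y + 11)² = -3305 + 2025 + 3872 = 2592.
Divide by 2592: (x + 5)²/32 + (y + 11)²/81 = 1
Ellipse, center (-5, -11), major axis vertical; a² = 81, b² = 32.
c² = a² - b² = 49, so c = 7.
e = c/a = 7/9.

e = 7/9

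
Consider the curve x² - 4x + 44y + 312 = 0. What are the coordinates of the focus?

(2, -18)

Only x is squared. Complete the square in x: (x - 2)² = -44(y + 7).
Vertex (2, -7); 4p = -44 so p = -11. Opens down.
Focus is p units from the vertex along the axis: (h, k + p).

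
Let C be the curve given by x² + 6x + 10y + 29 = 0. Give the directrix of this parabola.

Only x is squared. Complete the square in x: (x + 3)² = -10(y + 2).
Vertex (-3, -2); 4p = -10 so p = -5/2. Opens down.
Directrix is the horizontal line y = k − p = -2 − (-5/2) = 1/2.

y = 1/2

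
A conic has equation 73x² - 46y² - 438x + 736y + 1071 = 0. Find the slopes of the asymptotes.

Group the x- and y-terms: 73(x² - 6x) -46(y² - 16y) = -1071
Complete the square: 73(x - 3)² -46(y - 8)² = -1071 + 657 - 2944 = -3358
Divide by -3358: (y - 8)²/73 - (x - 3)²/46 = 1
Hyperbola, center (3, 8), transverse axis vertical; a² = 73, b² = 46.
For a vertical hyperbola the asymptotes have slope ±a/b.
Here that is ±√73/√46 = ±√3358/46.

√3358/46 and -√3358/46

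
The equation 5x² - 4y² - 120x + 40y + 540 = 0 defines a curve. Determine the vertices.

(8, 5) and (16, 5)

Group the x- and y-terms: 5(x² - 24x) -4(y² - 10y) = -540
Complete the square in x and y: 5(x - 12)² -4(y - 5)² = -540 + 720 - 100 = 80
Divide through by 80 to get (x - 12)²/16 - (y - 5)²/20 = 1.
Hyperbola, center (12, 5), transverse axis horizontal; a² = 16, b² = 20.
a = 4. Vertices at (h ± a, k).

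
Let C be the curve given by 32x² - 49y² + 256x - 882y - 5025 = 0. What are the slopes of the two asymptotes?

4√2/7 and -4√2/7

Rearranging, 32(x² + 8x) -49(y² + 18y) = 5025.
Completing the square gives 32(x + 4)² -49(y + 9)² = 5025 + 512 - 3969 = 1568.
Divide through by 1568 to get (x + 4)²/49 - (y + 9)²/32 = 1.
Hyperbola, center (-4, -9), transverse axis horizontal; a² = 49, b² = 32.
For a horizontal hyperbola the asymptotes have slope ±b/a.
Here that is ±4√2/7.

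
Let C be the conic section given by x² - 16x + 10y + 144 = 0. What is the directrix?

y = -11/2

Only x is squared. Complete the square in x: (x - 8)² = -10(y + 8).
Vertex (8, -8); 4p = -10 so p = -5/2. Opens down.
Directrix is the horizontal line y = k − p = -8 − (-5/2) = -11/2.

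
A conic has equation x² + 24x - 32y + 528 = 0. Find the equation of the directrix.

y = 4

Only x is squared. Complete the square in x: (x + 12)² = 32(y - 12).
Vertex (-12, 12); 4p = 32 so p = 8. Opens up.
Directrix is the horizontal line y = k − p = 12 − (8) = 4.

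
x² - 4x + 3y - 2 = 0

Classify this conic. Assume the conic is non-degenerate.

parabola

No xy term. Coefficients of x² and y² are A = 1, C = 0.
Exactly one squared variable ⇒ parabola.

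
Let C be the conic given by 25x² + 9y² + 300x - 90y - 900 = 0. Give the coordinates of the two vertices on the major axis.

Collect terms: 25(x² + 12x) + 9(y² - 10y) = 900
Complete the square: 25(x + 6)² + 9(y - 5)² = 900 + 900 + 225 = 2025
Dividing both sides by 2025: (x + 6)²/81 + (y - 5)²/225 = 1
Ellipse, center (-6, 5), major axis vertical; a² = 225, b² = 81.
a = 15. Vertices at (h, k ± a).

(-6, -10) and (-6, 20)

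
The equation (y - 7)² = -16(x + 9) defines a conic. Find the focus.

Vertex (-9, 7); 4p = -16 so p = -4. Opens left.
Focus is p units from the vertex along the axis: (h + p, k).

(-13, 7)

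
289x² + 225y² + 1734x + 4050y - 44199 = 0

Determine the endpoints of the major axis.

Rearranging, 289(x² + 6x) + 225(y² + 18y) = 44199.
Complete the square in x and y: 289(x + 3)² + 225(y + 9)² = 44199 + 2601 + 18225 = 65025
Dividing both sides by 65025: (x + 3)²/225 + (y + 9)²/289 = 1
Ellipse, center (-3, -9), major axis vertical; a² = 289, b² = 225.
a = 17. Vertices at (h, k ± a).

(-3, -26) and (-3, 8)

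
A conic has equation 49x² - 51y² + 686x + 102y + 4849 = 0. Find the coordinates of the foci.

Group the x- and y-terms: 49(x² + 14x) -51(y² - 2y) = -4849
49(x + 7)² -51(y - 1)² = -4849 + 2401 - 51 = -2499
Dividing both sides by -2499: (y - 1)²/49 - (x + 7)²/51 = 1
Hyperbola, center (-7, 1), transverse axis vertical; a² = 49, b² = 51.
c² = a² + b² = 49 + 51 = 100, so c = 10.
Foci lie on the vertical axis through the center: (h, k ± c).

(-7, -9) and (-7, 11)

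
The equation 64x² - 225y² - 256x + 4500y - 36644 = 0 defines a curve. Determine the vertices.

Group the x- and y-terms: 64(x² - 4x) -225(y² - 20y) = 36644
64(x - 2)² -225(y - 10)² = 36644 + 256 - 22500 = 14400
Dividing both sides by 14400: (x - 2)²/225 - (y - 10)²/64 = 1
Hyperbola, center (2, 10), transverse axis horizontal; a² = 225, b² = 64.
a = 15. Vertices at (h ± a, k).

(-13, 10) and (17, 10)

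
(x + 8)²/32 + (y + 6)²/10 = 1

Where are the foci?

Center (-8, -6). The larger denominator 32 sits under the x-term, so the major axis is horizontal; a² = 32, b² = 10.
c² = a² - b² = 32 - 10 = 22, so c = √22.
Foci lie on the horizontal axis through the center: (h ± c, k).

(-8 - √22, -6) and (-8 + √22, -6)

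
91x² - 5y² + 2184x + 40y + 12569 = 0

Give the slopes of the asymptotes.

Group: 91(x² + 24x) -5(y² - 8y) = -12569
Completing the square gives 91(x + 12)² -5(y - 4)² = -12569 + 13104 - 80 = 455.
Divide through by 455 to get (x + 12)²/5 - (y - 4)²/91 = 1.
Hyperbola, center (-12, 4), transverse axis horizontal; a² = 5, b² = 91.
For a horizontal hyperbola the asymptotes have slope ±b/a.
Here that is ±√91/√5 = ±√455/5.

√455/5 and -√455/5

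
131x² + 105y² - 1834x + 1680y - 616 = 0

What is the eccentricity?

e = √3406/131

Rearranging, 131(x² - 14x) + 105(y² + 16y) = 616.
Complete the square: 131(x - 7)² + 105(y + 8)² = 616 + 6419 + 6720 = 13755
Divide through by 13755 to get (x - 7)²/105 + (y + 8)²/131 = 1.
Ellipse, center (7, -8), major axis vertical; a² = 131, b² = 105.
c² = a² - b² = 26, so c = √26.
e = c/a = √26/√131 = √3406/131.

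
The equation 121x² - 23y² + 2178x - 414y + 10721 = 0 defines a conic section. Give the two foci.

121(x² + 18x) -23(y² + 18y) = -10721
Complete the square: 121(x + 9)² -23(y + 9)² = -10721 + 9801 - 1863 = -2783
Divide through by -2783 to get (y + 9)²/121 - (x + 9)²/23 = 1.
Hyperbola, center (-9, -9), transverse axis vertical; a² = 121, b² = 23.
c² = a² + b² = 121 + 23 = 144, so c = 12.
Foci lie on the vertical axis through the center: (h, k ± c).

(-9, -21) and (-9, 3)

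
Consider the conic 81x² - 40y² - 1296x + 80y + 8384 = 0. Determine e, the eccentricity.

e = 11/9

Rearranging, 81(x² - 16x) -40(y² - 2y) = -8384.
Complete the square in x and y: 81(x - 8)² -40(y - 1)² = -8384 + 5184 - 40 = -3240
Divide by -3240: (y - 1)²/81 - (x - 8)²/40 = 1
Hyperbola, center (8, 1), transverse axis vertical; a² = 81, b² = 40.
c² = a² + b² = 121, so c = 11.
e = c/a = 11/9.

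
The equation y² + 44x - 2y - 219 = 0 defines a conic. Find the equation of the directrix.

Only y is squared. Complete the square in y: (y - 1)² = -44(x - 5).
Vertex (5, 1); 4p = -44 so p = -11. Opens left.
Directrix is the vertical line x = h − p = 5 − (-11) = 16.

x = 16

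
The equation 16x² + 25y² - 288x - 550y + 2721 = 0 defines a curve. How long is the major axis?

16(x² - 18x) + 25(y² - 22y) = -2721
Completing the square gives 16(x - 9)² + 25(y - 11)² = -2721 + 1296 + 3025 = 1600.
Divide by 1600: (x - 9)²/100 + (y - 11)²/64 = 1
Ellipse, center (9, 11), major axis horizontal; a² = 100, b² = 64.
a² = 100 so a = 10; the major axis has length 2a = 20.

20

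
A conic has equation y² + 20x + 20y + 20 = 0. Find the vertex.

(4, -10)

Only y is squared. Complete the square in y: (y + 10)² = -20(x - 4).
Vertex (4, -10); 4p = -20 so p = -5. Opens left.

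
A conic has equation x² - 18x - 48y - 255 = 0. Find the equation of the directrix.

y = -19

Only x is squared. Complete the square in x: (x - 9)² = 48(y + 7).
Vertex (9, -7); 4p = 48 so p = 12. Opens up.
Directrix is the horizontal line y = k − p = -7 − (12) = -19.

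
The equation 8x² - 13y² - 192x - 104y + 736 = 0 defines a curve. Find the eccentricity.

Group the x- and y-terms: 8(x² - 24x) -13(y² + 8y) = -736
Completing the square gives 8(x - 12)² -13(y + 4)² = -736 + 1152 - 208 = 208.
Divide through by 208 to get (x - 12)²/26 - (y + 4)²/16 = 1.
Hyperbola, center (12, -4), transverse axis horizontal; a² = 26, b² = 16.
c² = a² + b² = 42, so c = √42.
e = c/a = √42/√26 = √273/13.

e = √273/13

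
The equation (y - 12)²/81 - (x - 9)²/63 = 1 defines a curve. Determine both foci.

Center (9, 12). The positive term is the y-term, so the transverse axis is vertical; a² = 81, b² = 63.
c² = a² + b² = 81 + 63 = 144, so c = 12.
Foci lie on the vertical axis through the center: (h, k ± c).

(9, 0) and (9, 24)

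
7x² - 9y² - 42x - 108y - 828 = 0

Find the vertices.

Group: 7(x² - 6x) -9(y² + 12y) = 828
7(x - 3)² -9(y + 6)² = 828 + 63 - 324 = 567
Divide by 567: (x - 3)²/81 - (y + 6)²/63 = 1
Hyperbola, center (3, -6), transverse axis horizontal; a² = 81, b² = 63.
a = 9. Vertices at (h ± a, k).

(-6, -6) and (12, -6)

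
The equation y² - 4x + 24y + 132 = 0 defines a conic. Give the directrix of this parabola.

Only y is squared. Complete the square in y: (y + 12)² = 4(x + 3).
Vertex (-3, -12); 4p = 4 so p = 1. Opens right.
Directrix is the vertical line x = h − p = -3 − (1) = -4.

x = -4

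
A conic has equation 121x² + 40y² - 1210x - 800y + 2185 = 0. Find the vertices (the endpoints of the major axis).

(5, -1) and (5, 21)

Group the x- and y-terms: 121(x² - 10x) + 40(y² - 20y) = -2185
Complete the square in x and y: 121(x - 5)² + 40(y - 10)² = -2185 + 3025 + 4000 = 4840
Dividing both sides by 4840: (x - 5)²/40 + (y - 10)²/121 = 1
Ellipse, center (5, 10), major axis vertical; a² = 121, b² = 40.
a = 11. Vertices at (h, k ± a).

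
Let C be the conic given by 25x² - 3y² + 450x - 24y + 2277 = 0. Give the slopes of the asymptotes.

5√3/3 and -5√3/3

Collect terms: 25(x² + 18x) -3(y² + 8y) = -2277
Complete the square in x and y: 25(x + 9)² -3(y + 4)² = -2277 + 2025 - 48 = -300
Divide by -300: (y + 4)²/100 - (x + 9)²/12 = 1
Hyperbola, center (-9, -4), transverse axis vertical; a² = 100, b² = 12.
For a vertical hyperbola the asymptotes have slope ±a/b.
Here that is ±10/2√3 = ±5√3/3.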